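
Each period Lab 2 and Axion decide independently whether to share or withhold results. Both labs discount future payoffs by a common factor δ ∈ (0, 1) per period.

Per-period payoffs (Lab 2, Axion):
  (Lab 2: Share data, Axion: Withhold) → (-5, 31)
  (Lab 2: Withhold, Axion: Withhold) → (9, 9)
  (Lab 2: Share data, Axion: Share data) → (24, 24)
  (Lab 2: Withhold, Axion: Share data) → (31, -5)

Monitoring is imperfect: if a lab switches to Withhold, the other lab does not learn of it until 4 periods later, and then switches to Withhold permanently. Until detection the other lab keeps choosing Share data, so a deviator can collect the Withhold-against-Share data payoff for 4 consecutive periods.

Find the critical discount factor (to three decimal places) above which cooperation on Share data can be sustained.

0.751

Deviating for the 4 undetected periods gains 31−24 = 7 per period over cooperation, then loses 24−9 = 15 per period forever once punishment starts.
Gain: 7(1 + δ + … + δ^3); loss: 15·δ^4/(1−δ).
No profitable deviation ⇔ 7(1−δ^4) ≤ 15·δ^4, i.e. δ^4 ≥ 7/(7+15) = 7/22.
Hence δ ≥ (7/22)^(1/4) ≈ 0.751.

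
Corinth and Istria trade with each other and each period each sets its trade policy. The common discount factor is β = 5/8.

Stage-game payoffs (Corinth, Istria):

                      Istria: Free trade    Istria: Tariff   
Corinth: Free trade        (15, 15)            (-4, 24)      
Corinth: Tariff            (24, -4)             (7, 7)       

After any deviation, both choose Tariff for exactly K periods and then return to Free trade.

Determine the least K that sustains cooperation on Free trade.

3

IC: β(1−β^K)/(1−β) ≥ (24−15)/(15−7) = 9/8.
With β = 5/8: need 1 − β^K ≥ 9/8·(1−5/8)/(5/8), i.e. β^K ≤ 0.3250.
Since (5/8)^2 = 0.3906 and (5/8)^3 = 0.2441, the smallest such K is 3.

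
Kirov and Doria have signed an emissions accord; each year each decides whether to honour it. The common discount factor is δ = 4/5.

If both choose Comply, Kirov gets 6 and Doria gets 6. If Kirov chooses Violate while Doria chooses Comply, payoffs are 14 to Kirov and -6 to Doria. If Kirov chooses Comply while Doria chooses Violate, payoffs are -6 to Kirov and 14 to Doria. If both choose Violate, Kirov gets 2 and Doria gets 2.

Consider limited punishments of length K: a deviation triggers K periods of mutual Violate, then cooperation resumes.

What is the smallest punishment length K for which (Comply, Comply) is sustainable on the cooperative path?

4

No profitable deviation requires (6−2)(δ+…+δ^K) ≥ 14−6, i.e. δ+…+δ^K ≥ 2 ≈ 2.0000.
With δ = 4/5, the partial sums are K=1: 0.8000, K=2: 1.4400, K=3: 1.9520, K=4: 2.3616.
K = 4 is the first length at which the sum reaches 2.0000.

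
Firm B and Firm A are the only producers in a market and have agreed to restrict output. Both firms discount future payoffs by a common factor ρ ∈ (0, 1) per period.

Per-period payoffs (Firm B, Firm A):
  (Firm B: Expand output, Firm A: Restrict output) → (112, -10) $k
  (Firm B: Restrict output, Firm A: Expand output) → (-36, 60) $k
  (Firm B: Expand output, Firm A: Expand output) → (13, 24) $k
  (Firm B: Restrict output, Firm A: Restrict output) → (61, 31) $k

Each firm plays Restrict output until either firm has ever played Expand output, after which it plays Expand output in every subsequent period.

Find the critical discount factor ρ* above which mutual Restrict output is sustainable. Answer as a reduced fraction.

Firm B: cooperation gives 61 each period; deviation gives 112 once then 13 forever.
  61/(1−ρ) ≥ 112 + 13ρ/(1−ρ) ⇒ ρ ≥ 51/99 = 17/33.
Firm A: cooperation gives 31 each period; deviation gives 60 once then 24 forever.
  ρ ≥ 29/36.
Both must hold, so the binding constraint is Firm A's: ρ ≥ 29/36.

29/36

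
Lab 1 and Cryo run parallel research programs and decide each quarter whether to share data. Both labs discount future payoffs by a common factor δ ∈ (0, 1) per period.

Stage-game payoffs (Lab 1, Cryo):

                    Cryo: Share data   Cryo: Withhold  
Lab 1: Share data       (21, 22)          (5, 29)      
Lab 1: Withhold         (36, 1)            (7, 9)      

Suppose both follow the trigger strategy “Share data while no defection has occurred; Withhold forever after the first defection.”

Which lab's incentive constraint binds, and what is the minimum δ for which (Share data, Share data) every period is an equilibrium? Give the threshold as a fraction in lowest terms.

Lab 1; δ ≥ 15/29

Lab 1's threshold: (36−21)/(36−7) = 15/29.
Cryo's threshold: (29−22)/(29−9) = 7/20.
15/29 > 7/20, so Lab 1 binds and δ* = 15/29.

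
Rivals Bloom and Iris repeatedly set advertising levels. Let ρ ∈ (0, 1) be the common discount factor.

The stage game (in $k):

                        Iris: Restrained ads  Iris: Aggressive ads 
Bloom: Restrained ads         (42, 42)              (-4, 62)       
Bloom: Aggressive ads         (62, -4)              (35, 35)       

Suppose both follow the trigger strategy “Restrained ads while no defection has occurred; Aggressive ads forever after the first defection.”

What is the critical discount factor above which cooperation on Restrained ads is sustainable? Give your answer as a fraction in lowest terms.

20/27

One-period gain from deviating is 62 − 42 = 20. The loss is 42 − 35 = 7 in every subsequent period, with present value 7·ρ/(1−ρ).
Deviation is unprofitable when 7·ρ/(1−ρ) ≥ 20, i.e. ρ/(1−ρ) ≥ 20/7.
Equivalently ρ ≥ 20/(20+7) = 20/27.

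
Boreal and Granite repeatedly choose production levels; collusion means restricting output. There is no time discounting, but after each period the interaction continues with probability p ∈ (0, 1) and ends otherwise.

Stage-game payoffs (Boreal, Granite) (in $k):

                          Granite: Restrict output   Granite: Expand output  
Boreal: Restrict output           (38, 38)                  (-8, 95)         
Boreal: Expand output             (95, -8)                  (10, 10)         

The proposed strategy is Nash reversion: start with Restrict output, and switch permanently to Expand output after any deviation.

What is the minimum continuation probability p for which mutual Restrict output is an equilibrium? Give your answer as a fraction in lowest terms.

Expected cooperation value is 38 + p·38 + p²·38 + … = 38/(1−p); deviation gives 95 + p·10/(1−p).
38 ≥ 95(1−p) + 10p ⇒ 85p ≥ 57 ⇒ p ≥ 57/85.

57/85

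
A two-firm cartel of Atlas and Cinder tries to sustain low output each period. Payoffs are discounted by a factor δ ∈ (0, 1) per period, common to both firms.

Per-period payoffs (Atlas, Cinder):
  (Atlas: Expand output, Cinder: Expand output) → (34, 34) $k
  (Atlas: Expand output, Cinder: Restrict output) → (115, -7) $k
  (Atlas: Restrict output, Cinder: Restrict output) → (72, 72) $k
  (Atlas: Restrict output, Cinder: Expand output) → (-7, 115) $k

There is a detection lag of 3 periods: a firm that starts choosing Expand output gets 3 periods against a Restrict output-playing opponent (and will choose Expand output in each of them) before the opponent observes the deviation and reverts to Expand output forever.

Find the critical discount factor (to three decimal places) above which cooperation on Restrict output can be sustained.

Deviating for the 3 undetected periods gains 115−72 = 43 per period over cooperation, then loses 72−34 = 38 per period forever once punishment starts.
Gain: 43(1 + δ + … + δ^2); loss: 38·δ^3/(1−δ).
No profitable deviation ⇔ 43(1−δ^3) ≤ 38·δ^3, i.e. δ^3 ≥ 43/(43+38) = 43/81.
Hence δ ≥ (43/81)^(1/3) ≈ 0.810.

0.810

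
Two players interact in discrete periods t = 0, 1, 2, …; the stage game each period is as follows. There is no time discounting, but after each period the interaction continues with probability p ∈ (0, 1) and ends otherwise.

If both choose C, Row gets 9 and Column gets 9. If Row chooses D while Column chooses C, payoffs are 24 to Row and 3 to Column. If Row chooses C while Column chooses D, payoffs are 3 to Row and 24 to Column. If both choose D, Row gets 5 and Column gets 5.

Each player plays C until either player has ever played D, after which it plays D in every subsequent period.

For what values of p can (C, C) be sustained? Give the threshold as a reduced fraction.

15/19

Expected cooperation value is 9 + p·9 + p²·9 + … = 9/(1−p); deviation gives 24 + p·5/(1−p).
9 ≥ 24(1−p) + 5p ⇒ 19p ≥ 15 ⇒ p ≥ 15/19.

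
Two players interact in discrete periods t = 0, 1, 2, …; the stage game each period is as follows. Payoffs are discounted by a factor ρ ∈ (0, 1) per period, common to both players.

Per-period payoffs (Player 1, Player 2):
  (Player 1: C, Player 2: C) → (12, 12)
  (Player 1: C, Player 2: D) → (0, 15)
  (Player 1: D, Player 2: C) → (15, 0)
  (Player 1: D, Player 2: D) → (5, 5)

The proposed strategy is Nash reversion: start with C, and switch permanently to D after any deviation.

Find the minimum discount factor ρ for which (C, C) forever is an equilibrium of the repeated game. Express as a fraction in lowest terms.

12/(1−ρ) ≥ 15 + 5ρ/(1−ρ)
12 ≥ 15 − 10ρ
ρ ≥ 3/10.

3/10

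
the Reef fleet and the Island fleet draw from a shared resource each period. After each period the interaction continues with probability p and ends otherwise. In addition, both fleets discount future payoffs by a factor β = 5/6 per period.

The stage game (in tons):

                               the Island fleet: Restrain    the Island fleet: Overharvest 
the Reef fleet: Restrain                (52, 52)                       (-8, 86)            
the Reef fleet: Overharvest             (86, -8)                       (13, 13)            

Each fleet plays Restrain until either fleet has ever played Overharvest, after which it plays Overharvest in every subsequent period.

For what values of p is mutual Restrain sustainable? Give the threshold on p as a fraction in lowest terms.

204/365

Expected continuation weight on next period's payoff is β·p = 5/6·p, which plays the role of the discount factor.
Cooperation requires 5/6·p ≥ (86−52)/(86−13) = 34/73, hence p ≥ 204/365.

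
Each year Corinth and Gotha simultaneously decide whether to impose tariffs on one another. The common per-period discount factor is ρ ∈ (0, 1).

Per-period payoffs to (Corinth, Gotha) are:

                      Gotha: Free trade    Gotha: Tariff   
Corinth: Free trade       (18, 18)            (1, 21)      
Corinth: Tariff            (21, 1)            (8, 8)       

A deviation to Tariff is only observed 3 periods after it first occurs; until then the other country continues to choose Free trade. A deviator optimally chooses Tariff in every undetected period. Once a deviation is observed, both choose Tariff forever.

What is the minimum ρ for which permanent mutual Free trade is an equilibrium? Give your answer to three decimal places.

Deviating for the 3 undetected periods gains 21−18 = 3 per period over cooperation, then loses 18−8 = 10 per period forever once punishment starts.
Gain: 3(1 + ρ + … + ρ^2); loss: 10·ρ^3/(1−ρ).
No profitable deviation ⇔ 3(1−ρ^3) ≤ 10·ρ^3, i.e. ρ^3 ≥ 3/(3+10) = 3/13.
Hence ρ ≥ (3/13)^(1/3) ≈ 0.613.

0.613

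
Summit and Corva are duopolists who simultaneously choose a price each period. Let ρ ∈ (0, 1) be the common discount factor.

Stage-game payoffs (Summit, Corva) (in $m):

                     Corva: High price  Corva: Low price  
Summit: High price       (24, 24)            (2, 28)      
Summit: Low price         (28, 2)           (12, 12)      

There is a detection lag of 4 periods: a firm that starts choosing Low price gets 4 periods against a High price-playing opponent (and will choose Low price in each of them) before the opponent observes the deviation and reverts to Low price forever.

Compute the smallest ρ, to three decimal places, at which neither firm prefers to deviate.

The best deviation is to choose Low price for all 4 undetected periods, earning 28 each, then 12 forever once detected.
Deviation value: 28(1−ρ^4)/(1−ρ) + 12ρ^4/(1−ρ); cooperation value: 24/(1−ρ).
IC: 24 ≥ 28(1−ρ^4) + 12ρ^4 = 28 − 16ρ^4.
So ρ^4 ≥ 4/16 = 1/4, giving ρ ≥ (1/4)^(1/4) ≈ 0.707.

0.707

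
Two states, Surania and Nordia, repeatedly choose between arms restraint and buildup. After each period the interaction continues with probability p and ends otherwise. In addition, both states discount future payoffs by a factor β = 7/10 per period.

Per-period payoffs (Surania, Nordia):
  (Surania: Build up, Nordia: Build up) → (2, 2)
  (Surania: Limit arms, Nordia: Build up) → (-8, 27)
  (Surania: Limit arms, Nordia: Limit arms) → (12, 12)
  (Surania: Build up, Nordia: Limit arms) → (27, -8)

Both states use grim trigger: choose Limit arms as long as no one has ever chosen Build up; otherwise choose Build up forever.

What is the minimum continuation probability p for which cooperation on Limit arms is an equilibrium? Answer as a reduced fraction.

6/7

With continuation probability p and discount β, the effective per-period discount factor is βp.
Grim-trigger IC: βp ≥ (27−12)/(27−2) = 3/5.
So p ≥ (3/5)/(7/10) = 6/7.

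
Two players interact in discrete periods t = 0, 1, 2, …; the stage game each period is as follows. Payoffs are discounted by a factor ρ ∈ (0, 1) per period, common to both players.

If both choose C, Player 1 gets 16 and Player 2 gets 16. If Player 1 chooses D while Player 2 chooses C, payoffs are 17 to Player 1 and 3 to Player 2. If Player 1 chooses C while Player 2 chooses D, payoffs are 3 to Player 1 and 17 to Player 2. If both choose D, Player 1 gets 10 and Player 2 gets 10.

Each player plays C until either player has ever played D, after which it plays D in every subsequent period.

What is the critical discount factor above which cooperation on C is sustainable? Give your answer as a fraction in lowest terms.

One-period gain from deviating is 17 − 16 = 1. The loss is 16 − 10 = 6 in every subsequent period, with present value 6·ρ/(1−ρ).
Deviation is unprofitable when 6·ρ/(1−ρ) ≥ 1, i.e. ρ/(1−ρ) ≥ 1/6.
Equivalently ρ ≥ 1/(1+6) = 1/7.

1/7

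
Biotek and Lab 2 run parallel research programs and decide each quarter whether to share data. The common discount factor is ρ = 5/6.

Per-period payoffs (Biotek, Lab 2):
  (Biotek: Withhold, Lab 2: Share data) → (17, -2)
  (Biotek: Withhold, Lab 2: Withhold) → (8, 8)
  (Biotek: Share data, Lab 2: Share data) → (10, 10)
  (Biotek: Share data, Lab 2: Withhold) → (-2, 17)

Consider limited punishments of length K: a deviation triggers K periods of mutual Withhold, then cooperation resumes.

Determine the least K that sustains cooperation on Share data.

7

No profitable deviation requires (10−8)(ρ+…+ρ^K) ≥ 17−10, i.e. ρ+…+ρ^K ≥ 7/2 ≈ 3.5000.
With ρ = 5/6, the partial sums are K=1: 0.8333, K=2: 1.5278, …, K=5: 2.9906, K=6: 3.3255, K=7: 3.6046.
K = 7 is the first length at which the sum reaches 3.5000.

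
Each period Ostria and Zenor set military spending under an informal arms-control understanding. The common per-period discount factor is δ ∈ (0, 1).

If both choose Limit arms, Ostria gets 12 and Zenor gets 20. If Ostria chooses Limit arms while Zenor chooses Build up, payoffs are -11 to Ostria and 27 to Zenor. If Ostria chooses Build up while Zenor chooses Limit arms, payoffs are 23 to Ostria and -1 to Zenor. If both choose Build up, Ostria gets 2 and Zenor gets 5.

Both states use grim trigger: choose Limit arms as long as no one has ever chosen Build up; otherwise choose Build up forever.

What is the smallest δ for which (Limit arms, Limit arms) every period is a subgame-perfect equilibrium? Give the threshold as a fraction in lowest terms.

11/21

For Ostria: deviation gain 23−12 = 11, per-period punishment loss 12−2 = 10. IC gives δ ≥ 11/21.
For Zenor: gain 7, loss 15 per period, so δ ≥ 7/22.
The tighter constraint is Ostria's, so cooperation needs δ ≥ 11/21.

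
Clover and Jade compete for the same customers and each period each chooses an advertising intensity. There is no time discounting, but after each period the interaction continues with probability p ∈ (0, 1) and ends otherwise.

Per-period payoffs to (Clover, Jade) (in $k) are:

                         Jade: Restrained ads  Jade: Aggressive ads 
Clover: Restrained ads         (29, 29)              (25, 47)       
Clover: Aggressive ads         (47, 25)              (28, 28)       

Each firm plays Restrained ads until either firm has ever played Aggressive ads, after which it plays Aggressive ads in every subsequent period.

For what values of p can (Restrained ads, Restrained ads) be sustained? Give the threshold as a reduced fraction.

Expected cooperation value is 29 + p·29 + p²·29 + … = 29/(1−p); deviation gives 47 + p·28/(1−p).
29 ≥ 47(1−p) + 28p ⇒ 19p ≥ 18 ⇒ p ≥ 18/19.

18/19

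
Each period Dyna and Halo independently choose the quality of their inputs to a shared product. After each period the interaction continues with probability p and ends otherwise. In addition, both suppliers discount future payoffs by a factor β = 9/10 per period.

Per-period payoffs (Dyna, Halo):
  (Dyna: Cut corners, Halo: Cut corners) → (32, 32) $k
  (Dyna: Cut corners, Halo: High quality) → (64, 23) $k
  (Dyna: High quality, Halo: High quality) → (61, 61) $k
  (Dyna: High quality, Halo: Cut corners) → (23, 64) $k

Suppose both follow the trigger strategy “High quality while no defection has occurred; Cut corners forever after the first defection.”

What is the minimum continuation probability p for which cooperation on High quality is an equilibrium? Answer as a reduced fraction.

5/48

With continuation probability p and discount β, the effective per-period discount factor is βp.
Grim-trigger IC: βp ≥ (64−61)/(64−32) = 3/32.
So p ≥ (3/32)/(9/10) = 5/48.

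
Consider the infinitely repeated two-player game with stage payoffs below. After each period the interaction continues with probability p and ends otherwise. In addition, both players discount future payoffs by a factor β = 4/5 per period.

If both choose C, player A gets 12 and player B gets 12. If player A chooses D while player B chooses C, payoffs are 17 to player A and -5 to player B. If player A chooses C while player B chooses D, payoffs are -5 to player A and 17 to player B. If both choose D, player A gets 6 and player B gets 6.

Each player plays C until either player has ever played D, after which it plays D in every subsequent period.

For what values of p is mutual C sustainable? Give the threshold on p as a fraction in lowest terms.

25/44

With continuation probability p and discount β, the effective per-period discount factor is βp.
Grim-trigger IC: βp ≥ (17−12)/(17−6) = 5/11.
So p ≥ (5/11)/(4/5) = 25/44.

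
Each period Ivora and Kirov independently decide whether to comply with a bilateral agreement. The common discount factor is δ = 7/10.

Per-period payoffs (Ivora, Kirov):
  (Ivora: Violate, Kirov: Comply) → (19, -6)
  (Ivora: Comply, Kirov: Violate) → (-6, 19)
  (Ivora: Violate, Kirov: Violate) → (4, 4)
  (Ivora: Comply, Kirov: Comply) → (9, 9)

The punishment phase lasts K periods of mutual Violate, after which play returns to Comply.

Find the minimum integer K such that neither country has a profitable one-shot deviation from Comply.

6

Need Σ_{k=1}^{K} δ^k ≥ (19−9)/(9−4) = 2.0000 at δ = 7/10.
At K = 5 the sum is 1.9412 < 2.0000; at K = 6 it is 2.0588 ≥ 2.0000.
So the minimum punishment length is K = 6.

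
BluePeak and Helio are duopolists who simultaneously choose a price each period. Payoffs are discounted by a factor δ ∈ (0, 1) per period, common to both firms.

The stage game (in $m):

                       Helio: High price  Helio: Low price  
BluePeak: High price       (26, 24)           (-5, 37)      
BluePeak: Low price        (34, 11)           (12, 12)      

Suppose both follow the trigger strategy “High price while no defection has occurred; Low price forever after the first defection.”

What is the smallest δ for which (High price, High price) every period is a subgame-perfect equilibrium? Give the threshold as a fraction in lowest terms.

13/25

For BluePeak: deviation gain 34−26 = 8, per-period punishment loss 26−12 = 14. IC gives δ ≥ 8/22 = 4/11.
For Helio: gain 13, loss 12 per period, so δ ≥ 13/25.
The tighter constraint is Helio's, so cooperation needs δ ≥ 13/25.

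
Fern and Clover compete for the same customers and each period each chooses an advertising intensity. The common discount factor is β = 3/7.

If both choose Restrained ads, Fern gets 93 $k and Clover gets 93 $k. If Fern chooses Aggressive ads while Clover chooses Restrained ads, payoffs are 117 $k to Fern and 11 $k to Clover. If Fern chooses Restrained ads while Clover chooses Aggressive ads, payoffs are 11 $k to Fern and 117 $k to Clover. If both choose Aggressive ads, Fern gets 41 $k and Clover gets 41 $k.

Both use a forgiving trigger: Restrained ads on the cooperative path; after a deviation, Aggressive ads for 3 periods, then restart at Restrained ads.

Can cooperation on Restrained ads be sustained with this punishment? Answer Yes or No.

Yes

IC: β+…+β^3 ≥ (117−93)/(93−41) = 6/13.
At β = 3/7: partial sum = 0.6910 ≥ 0.4615. Cooperation sustainable.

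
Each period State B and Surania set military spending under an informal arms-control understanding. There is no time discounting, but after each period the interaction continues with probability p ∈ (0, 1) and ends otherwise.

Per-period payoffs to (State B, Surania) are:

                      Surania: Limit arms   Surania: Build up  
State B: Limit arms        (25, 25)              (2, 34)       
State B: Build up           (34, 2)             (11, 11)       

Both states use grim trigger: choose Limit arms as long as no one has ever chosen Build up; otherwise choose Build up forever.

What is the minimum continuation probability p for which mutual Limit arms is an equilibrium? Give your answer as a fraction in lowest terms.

9/23

Expected cooperation value is 25 + p·25 + p²·25 + … = 25/(1−p); deviation gives 34 + p·11/(1−p).
25 ≥ 34(1−p) + 11p ⇒ 23p ≥ 9 ⇒ p ≥ 9/23.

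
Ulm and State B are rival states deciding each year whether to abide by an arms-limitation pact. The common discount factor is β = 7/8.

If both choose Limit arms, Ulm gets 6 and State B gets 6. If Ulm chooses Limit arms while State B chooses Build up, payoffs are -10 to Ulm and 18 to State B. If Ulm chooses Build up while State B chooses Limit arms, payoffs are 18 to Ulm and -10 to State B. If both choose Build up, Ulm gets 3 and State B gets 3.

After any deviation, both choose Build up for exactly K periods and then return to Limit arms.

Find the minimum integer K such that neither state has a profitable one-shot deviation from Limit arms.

7

No profitable deviation requires (6−3)(β+…+β^K) ≥ 18−6, i.e. β+…+β^K ≥ 4 ≈ 4.0000.
With β = 7/8, the partial sums are K=1: 0.8750, K=2: 1.6406, …, K=5: 3.4096, K=6: 3.8584, K=7: 4.2511.
K = 7 is the first length at which the sum reaches 4.0000.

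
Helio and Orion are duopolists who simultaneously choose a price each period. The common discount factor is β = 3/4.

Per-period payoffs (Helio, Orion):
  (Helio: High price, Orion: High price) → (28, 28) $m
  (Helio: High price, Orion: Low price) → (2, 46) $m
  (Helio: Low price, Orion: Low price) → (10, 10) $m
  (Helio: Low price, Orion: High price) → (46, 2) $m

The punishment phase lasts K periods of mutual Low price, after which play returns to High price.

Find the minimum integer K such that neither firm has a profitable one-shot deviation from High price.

2

Need Σ_{k=1}^{K} β^k ≥ (46−28)/(28−10) = 1.0000 at β = 3/4.
At K = 1 the sum is 0.7500 < 1.0000; at K = 2 it is 1.3125 ≥ 1.0000.
So the minimum punishment length is K = 2.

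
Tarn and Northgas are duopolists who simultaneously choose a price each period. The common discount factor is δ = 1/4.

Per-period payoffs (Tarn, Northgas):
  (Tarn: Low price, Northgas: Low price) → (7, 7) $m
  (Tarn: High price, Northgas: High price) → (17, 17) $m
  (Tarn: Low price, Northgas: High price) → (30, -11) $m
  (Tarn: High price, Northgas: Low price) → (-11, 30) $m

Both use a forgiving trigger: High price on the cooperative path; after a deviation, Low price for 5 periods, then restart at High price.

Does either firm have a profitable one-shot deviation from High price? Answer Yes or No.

Comparing payoff streams over the 6 periods until play realigns: cooperate → 17(1+δ+…+δ^5); deviate → 30 + 7(δ+…+δ^5).
Cooperation is sustained iff (17−7)(δ+…+δ^5) ≥ 30−17.
δ+…+δ^5 = 1/4·(1−(1/4)^5)/(1−1/4) = 0.3330, and (30−17)/(17−7) = 1.3000.
0.3330 < 1.3000, so cooperation is not sustainable.

Yes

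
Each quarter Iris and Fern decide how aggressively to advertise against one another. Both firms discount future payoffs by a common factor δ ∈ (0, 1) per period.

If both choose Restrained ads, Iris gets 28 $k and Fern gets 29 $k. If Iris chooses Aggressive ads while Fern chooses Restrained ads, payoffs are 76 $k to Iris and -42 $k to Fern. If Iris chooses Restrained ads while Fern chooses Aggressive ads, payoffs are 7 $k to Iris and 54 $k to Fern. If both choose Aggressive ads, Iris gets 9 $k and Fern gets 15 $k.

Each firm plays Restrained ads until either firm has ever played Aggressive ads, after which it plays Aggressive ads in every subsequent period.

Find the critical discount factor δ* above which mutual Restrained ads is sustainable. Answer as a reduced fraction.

48/67

Iris's threshold: (76−28)/(76−9) = 48/67.
Fern's threshold: (54−29)/(54−15) = 25/39.
48/67 > 25/39, so Iris binds and δ* = 48/67.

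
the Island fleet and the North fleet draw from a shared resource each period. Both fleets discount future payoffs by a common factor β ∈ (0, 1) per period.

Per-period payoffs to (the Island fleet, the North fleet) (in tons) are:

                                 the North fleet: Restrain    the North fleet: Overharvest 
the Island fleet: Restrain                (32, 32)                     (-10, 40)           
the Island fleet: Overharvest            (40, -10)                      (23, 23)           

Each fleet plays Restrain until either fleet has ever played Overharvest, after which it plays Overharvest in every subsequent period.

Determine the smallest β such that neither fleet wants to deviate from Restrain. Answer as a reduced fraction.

8/17

32/(1−β) ≥ 40 + 23β/(1−β)
32 ≥ 40 − 17β
β ≥ 8/17.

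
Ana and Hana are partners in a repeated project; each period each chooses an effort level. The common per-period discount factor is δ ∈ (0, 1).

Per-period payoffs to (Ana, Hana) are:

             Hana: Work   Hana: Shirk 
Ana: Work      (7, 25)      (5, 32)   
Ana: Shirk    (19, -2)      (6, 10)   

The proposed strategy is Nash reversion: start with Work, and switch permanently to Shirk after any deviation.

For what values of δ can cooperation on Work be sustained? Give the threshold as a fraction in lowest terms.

12/13

Ana: cooperation gives 7 each period; deviation gives 19 once then 6 forever.
  7/(1−δ) ≥ 19 + 6δ/(1−δ) ⇒ δ ≥ 12/13.
Hana: cooperation gives 25 each period; deviation gives 32 once then 10 forever.
  δ ≥ 7/22.
Both must hold, so the binding constraint is Ana's: δ ≥ 12/13.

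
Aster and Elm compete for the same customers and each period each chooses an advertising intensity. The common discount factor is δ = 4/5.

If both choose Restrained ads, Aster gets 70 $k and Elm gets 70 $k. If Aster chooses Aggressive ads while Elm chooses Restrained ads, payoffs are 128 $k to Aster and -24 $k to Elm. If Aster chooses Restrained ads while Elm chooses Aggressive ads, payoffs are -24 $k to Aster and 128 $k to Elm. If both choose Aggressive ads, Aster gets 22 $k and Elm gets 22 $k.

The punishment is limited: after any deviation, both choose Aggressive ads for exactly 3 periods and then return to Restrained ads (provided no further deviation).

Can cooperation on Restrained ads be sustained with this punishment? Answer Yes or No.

Yes

Comparing payoff streams over the 4 periods until play realigns: cooperate → 70(1+δ+…+δ^3); deviate → 128 + 22(δ+…+δ^3).
Cooperation is sustained iff (70−22)(δ+…+δ^3) ≥ 128−70.
δ+…+δ^3 = 4/5·(1−(4/5)^3)/(1−4/5) = 1.9520, and (128−70)/(70−22) = 1.2083.
1.9520 ≥ 1.2083, so cooperation is sustainable.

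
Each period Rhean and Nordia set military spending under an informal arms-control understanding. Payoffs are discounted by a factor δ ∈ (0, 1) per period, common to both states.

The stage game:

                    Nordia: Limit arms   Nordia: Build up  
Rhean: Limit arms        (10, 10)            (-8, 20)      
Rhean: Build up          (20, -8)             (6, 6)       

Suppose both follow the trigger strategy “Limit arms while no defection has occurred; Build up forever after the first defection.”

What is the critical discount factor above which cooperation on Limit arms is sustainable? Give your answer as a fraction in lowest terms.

5/7

10/(1−δ) ≥ 20 + 6δ/(1−δ)
10 ≥ 20 − 14δ
δ ≥ 10/14 = 5/7.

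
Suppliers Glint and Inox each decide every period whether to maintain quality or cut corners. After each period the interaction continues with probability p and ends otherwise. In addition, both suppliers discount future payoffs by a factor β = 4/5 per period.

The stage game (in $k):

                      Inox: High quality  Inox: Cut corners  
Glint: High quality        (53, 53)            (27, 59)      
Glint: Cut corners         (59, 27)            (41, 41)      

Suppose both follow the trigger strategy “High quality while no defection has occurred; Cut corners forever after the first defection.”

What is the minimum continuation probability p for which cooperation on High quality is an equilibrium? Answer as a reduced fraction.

5/12

With continuation probability p and discount β, the effective per-period discount factor is βp.
Grim-trigger IC: βp ≥ (59−53)/(59−41) = 1/3.
So p ≥ (1/3)/(4/5) = 5/12.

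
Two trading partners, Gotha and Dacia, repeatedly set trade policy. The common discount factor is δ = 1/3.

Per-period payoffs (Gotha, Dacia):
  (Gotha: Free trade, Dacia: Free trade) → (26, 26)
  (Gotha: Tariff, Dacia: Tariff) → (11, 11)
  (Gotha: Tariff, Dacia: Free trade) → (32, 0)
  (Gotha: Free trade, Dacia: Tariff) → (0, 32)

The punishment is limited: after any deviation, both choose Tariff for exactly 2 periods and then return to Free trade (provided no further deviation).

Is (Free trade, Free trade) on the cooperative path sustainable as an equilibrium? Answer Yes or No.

A one-shot deviation gives 32 now, then 11 for 2 periods, then back to 26.
Gain from deviating: (32−26) today; loss: (26−11) in each of the next 2 periods.
No-deviation condition: (26−11)(δ+…+δ^2) ≥ 32−26, i.e. δ+…+δ^2 ≥ 2/5.
At δ = 1/3: δ+…+δ^2 = 0.4444 ≥ 0.4000.
So cooperation is sustainable.

Yes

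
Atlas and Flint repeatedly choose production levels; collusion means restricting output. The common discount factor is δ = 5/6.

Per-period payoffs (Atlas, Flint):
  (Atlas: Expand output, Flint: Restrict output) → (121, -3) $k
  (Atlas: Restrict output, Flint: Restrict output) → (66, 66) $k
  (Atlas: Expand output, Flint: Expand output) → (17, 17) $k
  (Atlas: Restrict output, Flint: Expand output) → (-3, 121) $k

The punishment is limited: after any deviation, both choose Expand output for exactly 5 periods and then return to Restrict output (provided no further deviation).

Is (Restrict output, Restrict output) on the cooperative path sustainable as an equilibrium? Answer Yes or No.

Comparing payoff streams over the 6 periods until play realigns: cooperate → 66(1+δ+…+δ^5); deviate → 121 + 17(δ+…+δ^5).
Cooperation is sustained iff (66−17)(δ+…+δ^5) ≥ 121−66.
δ+…+δ^5 = 5/6·(1−(5/6)^5)/(1−5/6) = 2.9906, and (121−66)/(66−17) = 1.1224.
2.9906 ≥ 1.1224, so cooperation is sustainable.

Yes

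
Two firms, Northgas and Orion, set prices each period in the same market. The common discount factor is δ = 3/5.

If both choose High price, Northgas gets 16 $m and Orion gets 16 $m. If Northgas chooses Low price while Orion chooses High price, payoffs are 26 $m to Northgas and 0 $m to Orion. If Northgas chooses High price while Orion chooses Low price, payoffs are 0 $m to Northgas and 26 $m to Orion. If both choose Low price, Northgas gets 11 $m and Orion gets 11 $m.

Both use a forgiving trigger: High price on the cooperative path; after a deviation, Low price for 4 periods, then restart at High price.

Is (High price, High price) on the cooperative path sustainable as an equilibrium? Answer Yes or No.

IC: δ+…+δ^4 ≥ (26−16)/(16−11) = 2.
At δ = 3/5: partial sum = 1.3056 < 2.0000. Cooperation not sustainable.

No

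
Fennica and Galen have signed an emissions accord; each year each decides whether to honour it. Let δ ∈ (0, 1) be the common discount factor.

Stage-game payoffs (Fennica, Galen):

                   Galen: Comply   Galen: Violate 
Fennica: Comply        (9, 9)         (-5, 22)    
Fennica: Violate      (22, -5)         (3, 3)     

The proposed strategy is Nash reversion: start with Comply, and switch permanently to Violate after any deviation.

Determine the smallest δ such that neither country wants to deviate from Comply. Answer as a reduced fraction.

13/19

9/(1−δ) ≥ 22 + 3δ/(1−δ)
9 ≥ 22 − 19δ
δ ≥ 13/19.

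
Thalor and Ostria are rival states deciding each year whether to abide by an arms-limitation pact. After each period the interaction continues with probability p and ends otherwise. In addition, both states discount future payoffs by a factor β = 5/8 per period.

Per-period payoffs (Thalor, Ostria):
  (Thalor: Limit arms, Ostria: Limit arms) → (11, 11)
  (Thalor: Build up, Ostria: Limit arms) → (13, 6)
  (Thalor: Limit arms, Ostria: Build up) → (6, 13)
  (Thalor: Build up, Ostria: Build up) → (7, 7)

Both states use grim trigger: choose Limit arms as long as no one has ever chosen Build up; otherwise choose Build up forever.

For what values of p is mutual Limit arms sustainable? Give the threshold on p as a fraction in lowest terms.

8/15

Expected continuation weight on next period's payoff is β·p = 5/8·p, which plays the role of the discount factor.
Cooperation requires 5/8·p ≥ (13−11)/(13−7) = 1/3, hence p ≥ 8/15.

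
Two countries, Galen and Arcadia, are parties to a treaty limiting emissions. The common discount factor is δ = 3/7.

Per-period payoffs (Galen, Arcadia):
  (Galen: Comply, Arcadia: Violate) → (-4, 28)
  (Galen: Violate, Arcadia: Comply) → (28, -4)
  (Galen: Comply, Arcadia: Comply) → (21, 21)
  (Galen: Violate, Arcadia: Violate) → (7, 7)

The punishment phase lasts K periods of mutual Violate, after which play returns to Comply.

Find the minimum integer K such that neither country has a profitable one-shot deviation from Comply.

2

IC: δ(1−δ^K)/(1−δ) ≥ (28−21)/(21−7) = 1/2.
With δ = 3/7: need 1 − δ^K ≥ 1/2·(1−3/7)/(3/7), i.e. δ^K ≤ 0.3333.
Since (3/7)^1 = 0.4286 and (3/7)^2 = 0.1837, the smallest such K is 2.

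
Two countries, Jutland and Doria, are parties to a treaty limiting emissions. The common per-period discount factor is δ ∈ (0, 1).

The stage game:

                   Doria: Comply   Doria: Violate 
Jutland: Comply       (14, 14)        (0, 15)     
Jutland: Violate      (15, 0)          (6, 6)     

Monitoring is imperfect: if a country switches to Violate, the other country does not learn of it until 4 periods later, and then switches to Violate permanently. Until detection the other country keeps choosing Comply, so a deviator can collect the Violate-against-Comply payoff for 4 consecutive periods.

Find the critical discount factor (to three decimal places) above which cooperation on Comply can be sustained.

A deviator earns 15 for 4 periods, then 6 forever; cooperating earns 14 forever. Multiplying the IC by (1−δ):
14 ≥ 15(1−δ^4) + 6δ^4, so 9·δ^4 ≥ 1 and δ^4 ≥ 1/9.
δ ≥ (1/9)^(1/4) ≈ 0.577.

0.577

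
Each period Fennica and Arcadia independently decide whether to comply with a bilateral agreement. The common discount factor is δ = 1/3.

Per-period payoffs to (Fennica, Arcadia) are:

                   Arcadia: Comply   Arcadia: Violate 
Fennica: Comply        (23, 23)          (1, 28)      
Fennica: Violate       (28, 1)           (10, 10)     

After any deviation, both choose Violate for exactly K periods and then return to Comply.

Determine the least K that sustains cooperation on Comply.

IC: δ(1−δ^K)/(1−δ) ≥ (28−23)/(23−10) = 5/13.
With δ = 1/3: need 1 − δ^K ≥ 5/13·(1−1/3)/(1/3), i.e. δ^K ≤ 0.2308.
Since (1/3)^1 = 0.3333 and (1/3)^2 = 0.1111, the smallest such K is 2.

2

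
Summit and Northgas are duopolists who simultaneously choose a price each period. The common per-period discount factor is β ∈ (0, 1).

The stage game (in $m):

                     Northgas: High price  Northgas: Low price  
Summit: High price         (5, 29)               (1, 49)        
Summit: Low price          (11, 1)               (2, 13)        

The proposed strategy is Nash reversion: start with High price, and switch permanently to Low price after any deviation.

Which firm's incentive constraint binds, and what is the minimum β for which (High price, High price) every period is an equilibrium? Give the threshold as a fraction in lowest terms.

Summit; β ≥ 2/3

For Summit: deviation gain 11−5 = 6, per-period punishment loss 5−2 = 3. IC gives β ≥ 6/9 = 2/3.
For Northgas: gain 20, loss 16 per period, so β ≥ 20/36 = 5/9.
The tighter constraint is Summit's, so cooperation needs β ≥ 2/3.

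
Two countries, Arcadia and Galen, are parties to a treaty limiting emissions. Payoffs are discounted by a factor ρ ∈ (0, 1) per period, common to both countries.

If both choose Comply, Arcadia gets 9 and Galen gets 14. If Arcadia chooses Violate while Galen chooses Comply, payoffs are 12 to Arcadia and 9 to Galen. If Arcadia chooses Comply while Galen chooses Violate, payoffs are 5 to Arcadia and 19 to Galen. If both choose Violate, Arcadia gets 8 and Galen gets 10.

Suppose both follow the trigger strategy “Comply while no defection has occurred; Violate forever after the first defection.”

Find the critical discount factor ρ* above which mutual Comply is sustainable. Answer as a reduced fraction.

3/4

For Arcadia: deviation gain 12−9 = 3, per-period punishment loss 9−8 = 1. IC gives ρ ≥ 3/4.
For Galen: gain 5, loss 4 per period, so ρ ≥ 5/9.
The tighter constraint is Arcadia's, so cooperation needs ρ ≥ 3/4.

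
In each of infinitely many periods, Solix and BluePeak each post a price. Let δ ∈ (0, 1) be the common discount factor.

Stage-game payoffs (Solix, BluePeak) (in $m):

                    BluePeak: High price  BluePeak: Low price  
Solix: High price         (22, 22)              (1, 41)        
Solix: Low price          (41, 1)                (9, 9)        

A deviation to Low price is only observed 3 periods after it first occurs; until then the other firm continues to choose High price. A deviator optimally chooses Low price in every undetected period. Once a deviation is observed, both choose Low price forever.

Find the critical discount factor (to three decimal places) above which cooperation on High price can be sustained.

The best deviation is to choose Low price for all 3 undetected periods, earning 41 each, then 9 forever once detected.
Deviation value: 41(1−δ^3)/(1−δ) + 9δ^3/(1−δ); cooperation value: 22/(1−δ).
IC: 22 ≥ 41(1−δ^3) + 9δ^3 = 41 − 32δ^3.
So δ^3 ≥ 19/32, giving δ ≥ (19/32)^(1/3) ≈ 0.840.

0.840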